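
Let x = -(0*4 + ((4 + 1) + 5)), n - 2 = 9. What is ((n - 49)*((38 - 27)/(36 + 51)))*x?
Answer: 4180/87 ≈ 48.046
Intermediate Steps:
n = 11 (n = 2 + 9 = 11)
x = -10 (x = -(0 + (5 + 5)) = -(0 + 10) = -1*10 = -10)
((n - 49)*((38 - 27)/(36 + 51)))*x = ((11 - 49)*((38 - 27)/(36 + 51)))*(-10) = -418/87*(-10) = 4180/87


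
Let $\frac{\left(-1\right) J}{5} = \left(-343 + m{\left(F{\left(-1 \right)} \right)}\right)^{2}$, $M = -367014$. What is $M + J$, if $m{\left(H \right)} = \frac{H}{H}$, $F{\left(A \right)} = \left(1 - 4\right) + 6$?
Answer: $-951834$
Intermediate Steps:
$F{\left(A \right)} = 3$ ($F{\left(A \right)} = -3 + 6 = 3$)
$m{\left(H \right)} = 1$
$J = -584820$ ($J = - 5 \left(-343 + 1\right)^{2} = - 5 \left(-342\right)^{2} = \left(-5\right) 116964 = -584820$)
$M + J = -367014 - 584820 = -951834$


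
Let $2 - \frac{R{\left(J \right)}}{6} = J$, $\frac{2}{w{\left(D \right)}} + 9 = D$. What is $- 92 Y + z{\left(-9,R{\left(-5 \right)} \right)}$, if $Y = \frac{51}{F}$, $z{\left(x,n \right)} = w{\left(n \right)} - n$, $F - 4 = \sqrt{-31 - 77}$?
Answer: $\frac{2 \left(- 2076 \sqrt{3} + 40093 i\right)}{33 \left(- 2 i + 3 \sqrt{3}\right)} \approx -193.29 + 393.23 i$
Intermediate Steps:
$w{\left(D \right)} = \frac{2}{-9 + D}$
$R{\left(J \right)} = 12 - 6 J$
$F = 4 + 6 i \sqrt{3}$ ($F = 4 + \sqrt{-31 - 77} = 4 + \sqrt{-108} = 4 + 6 i \sqrt{3} \approx 4.0 + 10.392 i$)
$z{\left(x,n \right)} = - n + \frac{2}{-9 + n}$ ($z{\left(x,n \right)} = \frac{2}{-9 + n} - n = - n + \frac{2}{-9 + n}$)
$Y = \frac{51}{4 + 6 i \sqrt{3}} \approx 1.6452 - 4.2743 i$
$- 92 Y + z{\left(-9,R{\left(-5 \right)} \right)} = - 92 \left(\frac{51}{31} - \frac{153 i \sqrt{3}}{62}\right) + \frac{2 - \left(12 - -30\right) \left(-9 + \left(12 - -30\right)\right)}{-9 + \left(12 - -30\right)} = \left(- \frac{4692}{31} + \frac{7038 i \sqrt{3}}{31}\right) + \frac{2 - \left(12 + 30\right) \left(-9 + \left(12 + 30\right)\right)}{-9 + \left(12 + 30\right)} = \left(- \frac{4692}{31} + \frac{7038 i \sqrt{3}}{31}\right) + \frac{2 - 42 \left(-9 + 42\right)}{-9 + 42} = \left(- \frac{4692}{31} + \frac{7038 i \sqrt{3}}{31}\right) + \frac{2 - 42 \cdot 33}{33} = \left(- \frac{4692}{31} + \frac{7038 i \sqrt{3}}{31}\right) + \frac{2 - 1386}{33} = \left(- \frac{4692}{31} + \frac{7038 i \sqrt{3}}{31}\right) + \frac{1}{33} \left(-1384\right) = \left(- \frac{4692}{31} + \frac{7038 i \sqrt{3}}{31}\right) - \frac{1384}{33} = - \frac{197740}{1023} + \frac{7038 i \sqrt{3}}{31}$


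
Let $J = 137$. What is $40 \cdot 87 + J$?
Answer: $3617$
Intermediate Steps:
$40 \cdot 87 + J = 40 \cdot 87 + 137 = 3480 + 137 = 3617$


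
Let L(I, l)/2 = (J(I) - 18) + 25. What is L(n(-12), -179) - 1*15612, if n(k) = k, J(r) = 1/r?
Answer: -93589/6 ≈ -15598.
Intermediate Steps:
L(I, l) = 14 + 2/I (L(I, l) = 2*((1/I - 18) + 25) = 2*((-18 + 1/I) + 25) = 2*(7 + 1/I) = 14 + 2/I)
L(n(-12), -179) - 1*15612 = (14 + 2/(-12)) - 1*15612 = (14 + 2*(-1/12)) - 15612 = (14 - ⅙) - 15612 = 83/6 - 15612 = -93589/6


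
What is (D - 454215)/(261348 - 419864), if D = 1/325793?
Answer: 3216957989/1122682678 ≈ 2.8654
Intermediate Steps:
D = 1/325793 ≈ 3.0694e-6
(D - 454215)/(261348 - 419864) = (1/325793 - 454215)/(261348 - 419864) = -147980067494/325793/(-158516) = -147980067494/325793*(-1/158516) = 3216957989/1122682678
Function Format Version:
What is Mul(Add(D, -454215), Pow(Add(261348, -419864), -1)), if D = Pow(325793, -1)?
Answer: Rational(3216957989, 1122682678) ≈ 2.8654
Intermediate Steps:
D = Rational(1, 325793) ≈ 3.0694e-6
Mul(Add(D, -454215), Pow(Add(261348, -419864), -1)) = Mul(Add(Rational(1, 325793), -454215), Pow(Add(261348, -419864), -1)) = Mul(Rational(-147980067494, 325793), Pow(-158516, -1)) = Mul(Rational(-147980067494, 325793), Rational(-1, 158516)) = Rational(3216957989, 1122682678)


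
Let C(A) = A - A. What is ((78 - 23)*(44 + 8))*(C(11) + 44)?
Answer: 125840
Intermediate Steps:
C(A) = 0
((78 - 23)*(44 + 8))*(C(11) + 44) = ((78 - 23)*(44 + 8))*(0 + 44) = (55*52)*44 = 2860*44 = 125840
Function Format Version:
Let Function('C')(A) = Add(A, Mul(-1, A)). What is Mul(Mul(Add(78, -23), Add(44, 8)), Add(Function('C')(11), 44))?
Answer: 125840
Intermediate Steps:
Function('C')(A) = 0
Mul(Mul(Add(78, -23), Add(44, 8)), Add(Function('C')(11), 44)) = Mul(Mul(Add(78, -23), Add(44, 8)), Add(0, 44)) = Mul(Mul(55, 52), 44) = Mul(2860, 44) = 125840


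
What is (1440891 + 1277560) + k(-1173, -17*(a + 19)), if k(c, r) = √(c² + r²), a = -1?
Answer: 2718451 + 51*√565 ≈ 2.7197e+6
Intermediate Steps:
(1440891 + 1277560) + k(-1173, -17*(a + 19)) = (1440891 + 1277560) + √((-1173)² + (-17*(-1 + 19))²) = 2718451 + √(1375929 + (-17*18)²) = 2718451 + √(1375929 + (-306)²) = 2718451 + √(1375929 + 93636) = 2718451 + √1469565 = 2718451 + 51*√565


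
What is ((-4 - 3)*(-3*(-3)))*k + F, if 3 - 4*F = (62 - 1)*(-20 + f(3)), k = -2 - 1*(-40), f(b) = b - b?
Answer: -8353/4 ≈ -2088.3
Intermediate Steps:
f(b) = 0
k = 38 (k = -2 + 40 = 38)
F = 1223/4 (F = ¾ - (62 - 1)*(-20 + 0)/4 = ¾ - 61*(-20)/4 = ¾ - ¼*(-1220) = ¾ + 305 = 1223/4 ≈ 305.75)
((-4 - 3)*(-3*(-3)))*k + F = ((-4 - 3)*(-3*(-3)))*38 + 1223/4 = -7*9*38 + 1223/4 = -63*38 + 1223/4 = -2394 + 1223/4 = -8353/4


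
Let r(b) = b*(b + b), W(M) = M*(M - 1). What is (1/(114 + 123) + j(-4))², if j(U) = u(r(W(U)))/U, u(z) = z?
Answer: 2246665201/56169 ≈ 39998.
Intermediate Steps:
W(M) = M*(-1 + M)
r(b) = 2*b² (r(b) = b*(2*b) = 2*b²)
j(U) = 2*U*(-1 + U)² (j(U) = (2*(U*(-1 + U))²)/U = (2*(U²*(-1 + U)²))/U = (2*U²*(-1 + U)²)/U = 2*U*(-1 + U)²)
(1/(114 + 123) + j(-4))² = (1/(114 + 123) + 2*(-4)*(-1 - 4)²)² = (1/237 + 2*(-4)*(-5)²)² = (1/237 + 2*(-4)*25)² = (1/237 - 200)² = (-47399/237)² = 2246665201/56169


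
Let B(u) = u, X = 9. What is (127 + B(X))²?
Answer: 18496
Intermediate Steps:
(127 + B(X))² = (127 + 9)² = 136² = 18496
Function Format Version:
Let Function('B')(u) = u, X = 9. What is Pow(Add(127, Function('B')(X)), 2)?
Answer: 18496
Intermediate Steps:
Pow(Add(127, Function('B')(X)), 2) = Pow(Add(127, 9), 2) = Pow(136, 2) = 18496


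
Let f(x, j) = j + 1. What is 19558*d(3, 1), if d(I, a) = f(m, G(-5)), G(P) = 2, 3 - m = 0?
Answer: 58674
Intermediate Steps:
m = 3 (m = 3 - 1*0 = 3 + 0 = 3)
f(x, j) = 1 + j
d(I, a) = 3 (d(I, a) = 1 + 2 = 3)
19558*d(3, 1) = 19558*3 = 58674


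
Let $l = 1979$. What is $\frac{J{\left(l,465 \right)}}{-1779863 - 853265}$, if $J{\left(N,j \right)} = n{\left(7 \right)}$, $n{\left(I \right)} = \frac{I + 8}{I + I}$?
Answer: $- \frac{15}{36863792} \approx -4.069 \cdot 10^{-7}$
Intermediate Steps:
$n{\left(I \right)} = \frac{8 + I}{2 I}$
$J{\left(N,j \right)} = \frac{15}{14}$ ($J{\left(N,j \right)} = \frac{8 + 7}{2 \cdot 7} = \frac{1}{2} \cdot \frac{1}{7} \cdot 15 = \frac{15}{14}$)
$\frac{J{\left(l,465 \right)}}{-1779863 - 853265} = \frac{15}{14 \left(-1779863 - 853265\right)} = \frac{15}{14 \left(-2633128\right)} = \frac{15}{14} \left(- \frac{1}{2633128}\right) = - \frac{15}{36863792}$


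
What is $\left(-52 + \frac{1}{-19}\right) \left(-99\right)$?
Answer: $\frac{97911}{19} \approx 5153.2$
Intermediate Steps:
$\left(-52 + \frac{1}{-19}\right) \left(-99\right) = \left(-52 - \frac{1}{19}\right) \left(-99\right) = \left(- \frac{989}{19}\right) \left(-99\right) = \frac{97911}{19}$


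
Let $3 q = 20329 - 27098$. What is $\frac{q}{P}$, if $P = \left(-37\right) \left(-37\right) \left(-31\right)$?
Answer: $\frac{6769}{127317} \approx 0.053167$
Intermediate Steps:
$P = -42439$ ($P = 1369 \left(-31\right) = -42439$)
$q = - \frac{6769}{3}$ ($q = \frac{20329 - 27098}{3} = \frac{1}{3} \left(-6769\right) = - \frac{6769}{3} \approx -2256.3$)
$\frac{q}{P} = - \frac{6769}{3 \left(-42439\right)} = \left(- \frac{6769}{3}\right) \left(- \frac{1}{42439}\right) = \frac{6769}{127317}$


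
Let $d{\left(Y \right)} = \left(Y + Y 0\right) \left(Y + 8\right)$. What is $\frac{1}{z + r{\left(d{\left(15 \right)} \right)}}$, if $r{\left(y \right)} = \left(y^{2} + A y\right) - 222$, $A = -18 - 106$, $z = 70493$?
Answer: $\frac{1}{146516} \approx 6.8252 \cdot 10^{-6}$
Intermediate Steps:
$d{\left(Y \right)} = Y \left(8 + Y\right)$ ($d{\left(Y \right)} = \left(Y + 0\right) \left(8 + Y\right) = Y \left(8 + Y\right)$)
$A = -124$ ($A = -18 - 106 = -124$)
$r{\left(y \right)} = -222 + y^{2} - 124 y$ ($r{\left(y \right)} = \left(y^{2} - 124 y\right) - 222 = -222 + y^{2} - 124 y$)
$\frac{1}{z + r{\left(d{\left(15 \right)} \right)}} = \frac{1}{70493 - \left(222 - 225 \left(8 + 15\right)^{2} + 124 \cdot 15 \left(8 + 15\right)\right)} = \frac{1}{70493 - \left(222 - 119025 + 124 \cdot 15 \cdot 23\right)} = \frac{1}{70493 - \left(43002 - 119025\right)} = \frac{1}{70493 - -76023} = \frac{1}{70493 + 76023} = \frac{1}{146516}$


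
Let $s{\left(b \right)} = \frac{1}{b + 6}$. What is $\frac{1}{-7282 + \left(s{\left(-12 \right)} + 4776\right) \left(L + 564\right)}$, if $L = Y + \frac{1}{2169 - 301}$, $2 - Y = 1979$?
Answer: $- \frac{11208}{75716002021} \approx -1.4803 \cdot 10^{-7}$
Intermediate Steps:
$Y = -1977$ ($Y = 2 - 1979 = -1977$)
$s{\left(b \right)} = \frac{1}{6 + b}$
$L = - \frac{3693035}{1868}$ ($L = -1977 + \frac{1}{2169 - 301} = -1977 + \frac{1}{1868} = - \frac{3693035}{1868} \approx -1977.0$)
$\frac{1}{-7282 + \left(s{\left(-12 \right)} + 4776\right) \left(L + 564\right)} = \frac{1}{-7282 + \left(\frac{1}{6 - 12} + 4776\right) \left(- \frac{3693035}{1868} + 564\right)} = \frac{1}{-7282 + \left(\frac{1}{-6} + 4776\right) \left(- \frac{2639483}{1868}\right)} = \frac{1}{-7282 + \left(- \frac{1}{6} + 4776\right) \left(- \frac{2639483}{1868}\right)} = \frac{1}{-7282 + \frac{28655}{6} \left(- \frac{2639483}{1868}\right)} = \frac{1}{-7282 - \frac{75634385365}{11208}} = \frac{1}{- \frac{75716002021}{11208}} = - \frac{11208}{75716002021}$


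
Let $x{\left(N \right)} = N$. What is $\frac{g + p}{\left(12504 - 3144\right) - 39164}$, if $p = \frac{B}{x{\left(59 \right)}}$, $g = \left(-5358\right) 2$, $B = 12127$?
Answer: $\frac{620117}{1758436} \approx 0.35265$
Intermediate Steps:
$g = -10716$
$p = \frac{12127}{59} \approx 205.54$
$\frac{g + p}{\left(12504 - 3144\right) - 39164} = \frac{-10716 + \frac{12127}{59}}{\left(12504 - 3144\right) - 39164} = - \frac{620117}{59 \left(\left(12504 - 3144\right) - 39164\right)} = - \frac{620117}{59 \left(9360 - 39164\right)} = - \frac{620117}{59 \left(-29804\right)} = \left(- \frac{620117}{59}\right) \left(- \frac{1}{29804}\right) = \frac{620117}{1758436}$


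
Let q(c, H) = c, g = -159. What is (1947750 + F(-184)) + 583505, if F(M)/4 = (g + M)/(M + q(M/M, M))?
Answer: 463221037/183 ≈ 2.5313e+6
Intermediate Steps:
F(M) = 4*(-159 + M)/(1 + M) (F(M) = 4*((-159 + M)/(M + M/M)) = 4*((-159 + M)/(M + 1)) = 4*((-159 + M)/(1 + M)) = 4*(-159 + M)/(1 + M))
(1947750 + F(-184)) + 583505 = (1947750 + 4*(-159 - 184)/(1 - 184)) + 583505 = (1947750 + 4*(-343)/(-183)) + 583505 = (1947750 + 4*(-1/183)*(-343)) + 583505 = (1947750 + 1372/183) + 583505 = 356439622/183 + 583505 = 463221037/183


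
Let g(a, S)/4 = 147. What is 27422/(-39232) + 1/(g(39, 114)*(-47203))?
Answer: -95138453855/136112305056 ≈ -0.69897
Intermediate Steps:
g(a, S) = 588 (g(a, S) = 4*147 = 588)
27422/(-39232) + 1/(g(39, 114)*(-47203)) = 27422/(-39232) + 1/(588*(-47203)) = 27422*(-1/39232) + (1/588)*(-1/47203) = -13711/19616 - 1/27755364 = -95138453855/136112305056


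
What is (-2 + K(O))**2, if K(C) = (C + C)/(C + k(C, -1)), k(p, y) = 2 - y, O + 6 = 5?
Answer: 9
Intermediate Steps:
O = -1 (O = -6 + 5 = -1)
K(C) = 2*C/(3 + C) (K(C) = (C + C)/(C + (2 - 1*(-1))) = (2*C)/(C + (2 + 1)) = (2*C)/(C + 3) = (2*C)/(3 + C) = 2*C/(3 + C))
(-2 + K(O))**2 = (-2 + 2*(-1)/(3 - 1))**2 = (-2 + 2*(-1)/2)**2 = (-2 + 2*(-1)*(1/2))**2 = (-2 - 1)**2 = (-3)**2 = 9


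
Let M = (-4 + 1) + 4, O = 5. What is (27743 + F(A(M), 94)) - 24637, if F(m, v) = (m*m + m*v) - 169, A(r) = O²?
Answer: 5912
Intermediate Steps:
M = 1 (M = -3 + 4 = 1)
A(r) = 25 (A(r) = 5² = 25)
F(m, v) = -169 + m² + m*v (F(m, v) = (m² + m*v) - 169 = -169 + m² + m*v)
(27743 + F(A(M), 94)) - 24637 = (27743 + (-169 + 25² + 25*94)) - 24637 = (27743 + (-169 + 625 + 2350)) - 24637 = (27743 + 2806) - 24637 = 30549 - 24637 = 5912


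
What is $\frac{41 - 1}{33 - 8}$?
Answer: $\frac{8}{5} \approx 1.6$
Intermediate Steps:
$\frac{41 - 1}{33 - 8} = \frac{40}{25} = 40 \cdot \frac{1}{25} = \frac{8}{5}$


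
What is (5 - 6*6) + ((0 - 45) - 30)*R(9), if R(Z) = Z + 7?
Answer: -1231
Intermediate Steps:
R(Z) = 7 + Z
(5 - 6*6) + ((0 - 45) - 30)*R(9) = (5 - 6*6) + ((0 - 45) - 30)*(7 + 9) = (5 - 36) + (-45 - 30)*16 = -31 - 75*16 = -31 - 1200 = -1231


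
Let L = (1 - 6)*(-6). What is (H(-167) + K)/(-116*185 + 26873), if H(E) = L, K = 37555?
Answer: 37585/5413 ≈ 6.9435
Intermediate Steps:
L = 30 (L = -5*(-6) = 30)
H(E) = 30
(H(-167) + K)/(-116*185 + 26873) = (30 + 37555)/(-116*185 + 26873) = 37585/(-21460 + 26873) = 37585/5413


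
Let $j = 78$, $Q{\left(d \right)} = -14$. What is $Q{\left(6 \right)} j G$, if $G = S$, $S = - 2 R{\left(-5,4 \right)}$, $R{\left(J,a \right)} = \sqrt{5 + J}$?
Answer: $0$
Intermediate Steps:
$S = 0$ ($S = - 2 \sqrt{5 - 5} = - 2 \sqrt{0} = \left(-2\right) 0 = 0$)
$G = 0$
$Q{\left(6 \right)} j G = \left(-14\right) 78 \cdot 0 = \left(-1092\right) 0 = 0$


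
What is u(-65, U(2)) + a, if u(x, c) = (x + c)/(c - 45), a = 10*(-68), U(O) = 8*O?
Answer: -19671/29 ≈ -678.31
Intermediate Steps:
a = -680
u(x, c) = (c + x)/(-45 + c)
u(-65, U(2)) + a = (8*2 - 65)/(-45 + 8*2) - 680 = (16 - 65)/(-45 + 16) - 680 = -49/(-29) - 680 = -1/29*(-49) - 680 = 49/29 - 680 = -19671/29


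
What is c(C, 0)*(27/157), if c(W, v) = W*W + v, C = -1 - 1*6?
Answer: 1323/157 ≈ 8.4268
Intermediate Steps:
C = -7 (C = -1 - 6 = -7)
c(W, v) = v + W**2 (c(W, v) = W**2 + v = v + W**2)
c(C, 0)*(27/157) = (0 + (-7)**2)*(27/157) = (0 + 49)*(27*(1/157)) = 49*(27/157) = 1323/157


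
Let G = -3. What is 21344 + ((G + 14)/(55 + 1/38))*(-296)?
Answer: 44506576/2091 ≈ 21285.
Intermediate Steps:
21344 + ((G + 14)/(55 + 1/38))*(-296) = 21344 + ((-3 + 14)/(55 + 1/38))*(-296) = 21344 + (11/(55 + 1/38))*(-296) = 21344 + (11/(2091/38))*(-296) = 21344 + (11*(38/2091))*(-296) = 21344 + (418/2091)*(-296) = 21344 - 123728/2091 = 44506576/2091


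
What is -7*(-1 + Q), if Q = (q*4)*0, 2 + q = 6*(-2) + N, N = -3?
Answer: 7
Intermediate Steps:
q = -17 (q = -2 + (6*(-2) - 3) = -2 + (-12 - 3) = -2 - 15 = -17)
Q = 0 (Q = -17*4*0 = -68*0 = 0)
-7*(-1 + Q) = -7*(-1 + 0) = -7*(-1) = 7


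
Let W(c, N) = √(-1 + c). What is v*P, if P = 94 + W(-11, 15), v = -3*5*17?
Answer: -23970 - 510*I*√3 ≈ -23970.0 - 883.35*I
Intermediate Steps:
v = -255 (v = -15*17 = -255)
P = 94 + 2*I*√3 (P = 94 + √(-1 - 11) = 94 + √(-12) = 94 + 2*I*√3 ≈ 94.0 + 3.4641*I)
v*P = -255*(94 + 2*I*√3) = -23970 - 510*I*√3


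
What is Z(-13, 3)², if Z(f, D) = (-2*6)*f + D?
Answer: 25281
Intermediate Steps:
Z(f, D) = D - 12*f (Z(f, D) = -12*f + D = D - 12*f)
Z(-13, 3)² = (3 - 12*(-13))² = (3 + 156)² = 159² = 25281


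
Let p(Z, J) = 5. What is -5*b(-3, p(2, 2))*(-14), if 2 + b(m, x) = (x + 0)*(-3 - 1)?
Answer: -1540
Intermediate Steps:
b(m, x) = -2 - 4*x (b(m, x) = -2 + (x + 0)*(-3 - 1) = -2 + x*(-4) = -2 - 4*x)
-5*b(-3, p(2, 2))*(-14) = -5*(-2 - 4*5)*(-14) = -5*(-2 - 20)*(-14) = -5*(-22)*(-14) = 110*(-14) = -1540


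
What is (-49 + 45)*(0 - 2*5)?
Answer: 40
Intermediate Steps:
(-49 + 45)*(0 - 2*5) = -4*(0 - 10) = -4*(-10) = 40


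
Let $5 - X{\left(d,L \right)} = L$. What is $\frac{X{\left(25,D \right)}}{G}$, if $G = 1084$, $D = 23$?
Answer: $- \frac{9}{542} \approx -0.016605$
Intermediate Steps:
$X{\left(d,L \right)} = 5 - L$
$\frac{X{\left(25,D \right)}}{G} = \frac{5 - 23}{1084} = \left(5 - 23\right) \frac{1}{1084} = \left(-18\right) \frac{1}{1084} = - \frac{9}{542}$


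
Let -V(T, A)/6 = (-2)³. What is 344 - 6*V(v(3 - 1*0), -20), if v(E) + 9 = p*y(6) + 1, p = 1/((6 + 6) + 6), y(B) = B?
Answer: 56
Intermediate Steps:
p = 1/18 (p = 1/(12 + 6) = 1/18 ≈ 0.055556)
v(E) = -23/3 (v(E) = -9 + ((1/18)*6 + 1) = -9 + (⅓ + 1) = -9 + 4/3 = -23/3)
V(T, A) = 48 (V(T, A) = -6*(-2)³ = -6*(-8) = 48)
344 - 6*V(v(3 - 1*0), -20) = 344 - 6*48 = 344 - 1*288 = 344 - 288 = 56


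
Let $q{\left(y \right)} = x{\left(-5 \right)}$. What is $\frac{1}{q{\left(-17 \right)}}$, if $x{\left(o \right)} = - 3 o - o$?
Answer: $\frac{1}{20} \approx 0.05$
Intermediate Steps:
$x{\left(o \right)} = - 4 o$
$q{\left(y \right)} = 20$ ($q{\left(y \right)} = \left(-4\right) \left(-5\right) = 20$)
$\frac{1}{q{\left(-17 \right)}} = \frac{1}{20}$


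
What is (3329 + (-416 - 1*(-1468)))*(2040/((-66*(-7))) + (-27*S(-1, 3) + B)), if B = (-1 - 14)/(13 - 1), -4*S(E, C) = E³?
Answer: -1209156/77 ≈ -15703.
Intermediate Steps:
S(E, C) = -E³/4
B = -5/4 (B = -15/12 = -15*1/12 = -5/4 ≈ -1.2500)
(3329 + (-416 - 1*(-1468)))*(2040/((-66*(-7))) + (-27*S(-1, 3) + B)) = (3329 + (-416 - 1*(-1468)))*(2040/((-66*(-7))) + (-(-27)*(-1)³/4 - 5/4)) = (3329 + (-416 + 1468))*(2040/462 + (-(-27)*(-1)/4 - 5/4)) = (3329 + 1052)*(2040*(1/462) + (-27*¼ - 5/4)) = 4381*(340/77 + (-27/4 - 5/4)) = 4381*(340/77 - 8) = 4381*(-276/77) = -1209156/77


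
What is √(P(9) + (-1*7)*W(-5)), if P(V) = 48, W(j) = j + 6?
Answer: √41 ≈ 6.4031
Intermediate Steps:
W(j) = 6 + j
√(P(9) + (-1*7)*W(-5)) = √(48 + (-1*7)*(6 - 5)) = √(48 - 7*1) = √(48 - 7) = √41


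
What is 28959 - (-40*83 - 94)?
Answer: 32373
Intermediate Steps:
28959 - (-40*83 - 94) = 28959 - (-3320 - 94) = 28959 - 1*(-3414) = 28959 + 3414 = 32373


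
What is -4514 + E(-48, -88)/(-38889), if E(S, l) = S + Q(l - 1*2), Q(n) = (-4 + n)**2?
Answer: -175553734/38889 ≈ -4514.2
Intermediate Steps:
E(S, l) = S + (-6 + l)**2 (E(S, l) = S + (-4 + (l - 1*2))**2 = S + (-4 + (l - 2))**2 = S + (-4 + (-2 + l))**2 = S + (-6 + l)**2)
-4514 + E(-48, -88)/(-38889) = -4514 + (-48 + (-6 - 88)**2)/(-38889) = -4514 + (-48 + (-94)**2)*(-1/38889) = -4514 + (-48 + 8836)*(-1/38889) = -4514 + 8788*(-1/38889) = -4514 - 8788/38889 = -175553734/38889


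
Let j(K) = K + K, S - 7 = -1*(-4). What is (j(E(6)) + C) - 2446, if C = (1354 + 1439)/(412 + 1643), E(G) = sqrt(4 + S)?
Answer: -1674579/685 + 2*sqrt(15) ≈ -2436.9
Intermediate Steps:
S = 11 (S = 7 - 1*(-4) = 7 + 4 = 11)
E(G) = sqrt(15) (E(G) = sqrt(4 + 11) = sqrt(15))
j(K) = 2*K
C = 931/685 (C = 2793/2055 = 2793*(1/2055) = 931/685 ≈ 1.3591)
(j(E(6)) + C) - 2446 = (2*sqrt(15) + 931/685) - 2446 = (931/685 + 2*sqrt(15)) - 2446 = -1674579/685 + 2*sqrt(15)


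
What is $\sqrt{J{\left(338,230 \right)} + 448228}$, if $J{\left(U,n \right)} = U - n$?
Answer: $4 \sqrt{28021} \approx 669.58$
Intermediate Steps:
$\sqrt{J{\left(338,230 \right)} + 448228} = \sqrt{\left(338 - 230\right) + 448228} = \sqrt{108 + 448228} = \sqrt{448336} = 4 \sqrt{28021}$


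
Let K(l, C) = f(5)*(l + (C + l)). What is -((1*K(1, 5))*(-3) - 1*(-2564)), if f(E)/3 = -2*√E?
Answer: -2564 - 126*√5 ≈ -2845.7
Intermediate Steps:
f(E) = -6*√E (f(E) = 3*(-2*√E) = -6*√E)
K(l, C) = -6*√5*(C + 2*l) (K(l, C) = (-6*√5)*(l + (C + l)) = (-6*√5)*(C + 2*l) = -6*√5*(C + 2*l))
-((1*K(1, 5))*(-3) - 1*(-2564)) = -((1*(6*√5*(-1*5 - 2*1)))*(-3) - 1*(-2564)) = -((1*(6*√5*(-5 - 2)))*(-3) + 2564) = -((1*(6*√5*(-7)))*(-3) + 2564) = -((1*(-42*√5))*(-3) + 2564) = -(-42*√5*(-3) + 2564) = -(126*√5 + 2564) = -(2564 + 126*√5) = -2564 - 126*√5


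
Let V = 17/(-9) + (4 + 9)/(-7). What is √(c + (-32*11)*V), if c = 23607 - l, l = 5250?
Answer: √8676941/21 ≈ 140.27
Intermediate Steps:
V = -236/63 (V = 17*(-⅑) + 13*(-⅐) = -17/9 - 13/7 = -236/63 ≈ -3.7460)
c = 18357 (c = 23607 - 1*5250 = 23607 - 5250 = 18357)
√(c + (-32*11)*V) = √(18357 - 32*11*(-236/63)) = √(18357 - 352*(-236/63)) = √(18357 + 83072/63) = √(1239563/63) = √8676941/21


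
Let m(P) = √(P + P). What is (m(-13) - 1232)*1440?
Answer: -1774080 + 1440*I*√26 ≈ -1.7741e+6 + 7342.6*I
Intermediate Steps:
m(P) = √2*√P (m(P) = √(2*P) = √2*√P)
(m(-13) - 1232)*1440 = (√2*√(-13) - 1232)*1440 = (√2*(I*√13) - 1232)*1440 = (I*√26 - 1232)*1440 = (-1232 + I*√26)*1440 = -1774080 + 1440*I*√26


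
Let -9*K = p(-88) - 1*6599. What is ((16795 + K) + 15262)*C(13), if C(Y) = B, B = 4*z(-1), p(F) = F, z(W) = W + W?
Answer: -262400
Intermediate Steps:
z(W) = 2*W
B = -8 (B = 4*(2*(-1)) = 4*(-2) = -8)
C(Y) = -8
K = 743 (K = -(-88 - 1*6599)/9 = -(-88 - 6599)/9 = -⅑*(-6687) = 743)
((16795 + K) + 15262)*C(13) = ((16795 + 743) + 15262)*(-8) = (17538 + 15262)*(-8) = 32800*(-8) = -262400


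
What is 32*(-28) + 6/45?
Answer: -13438/15 ≈ -895.87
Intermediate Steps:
32*(-28) + 6/45 = -896 + 6*(1/45) = -896 + 2/15 = -13438/15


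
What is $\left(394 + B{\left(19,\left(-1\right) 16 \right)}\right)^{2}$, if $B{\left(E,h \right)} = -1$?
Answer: $154449$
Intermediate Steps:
$\left(394 + B{\left(19,\left(-1\right) 16 \right)}\right)^{2} = \left(394 - 1\right)^{2} = 393^{2} = 154449$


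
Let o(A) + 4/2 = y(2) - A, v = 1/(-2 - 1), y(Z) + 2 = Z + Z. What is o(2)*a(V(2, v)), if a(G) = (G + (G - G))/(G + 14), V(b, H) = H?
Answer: 2/41 ≈ 0.048781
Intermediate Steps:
y(Z) = -2 + 2*Z (y(Z) = -2 + (Z + Z) = -2 + 2*Z)
v = -1/3 (v = 1/(-3) = -1/3 ≈ -0.33333)
o(A) = -A (o(A) = -2 + ((-2 + 2*2) - A) = -2 + ((-2 + 4) - A) = -2 + (2 - A) = -A)
a(G) = G/(14 + G) (a(G) = (G + 0)/(14 + G) = G/(14 + G))
o(2)*a(V(2, v)) = (-1*2)*(-1/(3*(14 - 1/3))) = -(-2)/(3*41/3) = -(-2)*3/(3*41) = -2*(-1/41) = 2/41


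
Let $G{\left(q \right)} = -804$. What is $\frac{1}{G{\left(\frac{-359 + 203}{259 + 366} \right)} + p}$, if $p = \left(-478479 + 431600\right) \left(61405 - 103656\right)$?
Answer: $\frac{1}{1980683825} \approx 5.0488 \cdot 10^{-10}$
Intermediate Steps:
$p = 1980684629$ ($p = \left(-46879\right) \left(-42251\right) = 1980684629$)
$\frac{1}{G{\left(\frac{-359 + 203}{259 + 366} \right)} + p} = \frac{1}{-804 + 1980684629} = \frac{1}{1980683825}$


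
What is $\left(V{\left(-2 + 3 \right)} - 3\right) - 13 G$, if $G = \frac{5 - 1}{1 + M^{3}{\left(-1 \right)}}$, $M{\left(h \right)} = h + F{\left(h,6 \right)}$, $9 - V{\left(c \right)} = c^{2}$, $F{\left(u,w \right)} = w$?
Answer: $\frac{289}{63} \approx 4.5873$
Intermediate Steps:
$V{\left(c \right)} = 9 - c^{2}$
$M{\left(h \right)} = 6 + h$ ($M{\left(h \right)} = h + 6 = 6 + h$)
$G = \frac{2}{63}$ ($G = \frac{5 - 1}{1 + \left(6 - 1\right)^{3}} = \frac{4}{1 + 5^{3}} = \frac{4}{1 + 125} = \frac{4}{126} = 4 \cdot \frac{1}{126} = \frac{2}{63} \approx 0.031746$)
$\left(V{\left(-2 + 3 \right)} - 3\right) - 13 G = \left(\left(9 - \left(-2 + 3\right)^{2}\right) - 3\right) - \frac{26}{63} = \left(\left(9 - 1^{2}\right) - 3\right) - \frac{26}{63} = \left(\left(9 - 1\right) - 3\right) - \frac{26}{63} = \left(8 - 3\right) - \frac{26}{63} = 5 - \frac{26}{63} = \frac{289}{63}$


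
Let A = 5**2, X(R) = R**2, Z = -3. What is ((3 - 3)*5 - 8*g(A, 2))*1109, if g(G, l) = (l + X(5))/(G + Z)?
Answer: -119772/11 ≈ -10888.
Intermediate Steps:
A = 25
g(G, l) = (25 + l)/(-3 + G) (g(G, l) = (l + 5**2)/(G - 3) = (l + 25)/(-3 + G) = (25 + l)/(-3 + G))
((3 - 3)*5 - 8*g(A, 2))*1109 = ((3 - 3)*5 - 8*(25 + 2)/(-3 + 25))*1109 = (0*5 - 8*27/22)*1109 = (0 - 4*27/11)*1109 = (0 - 8*27/22)*1109 = (0 - 108/11)*1109 = -108/11*1109 = -119772/11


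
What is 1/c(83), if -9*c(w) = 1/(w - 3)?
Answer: -720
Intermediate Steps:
c(w) = -1/(9*(-3 + w)) (c(w) = -1/(9*(w - 3)) = -1/(9*(-3 + w)))
1/c(83) = 1/(-1/(-27 + 9*83)) = 1/(-1/(-27 + 747)) = 1/(-1/720) = -720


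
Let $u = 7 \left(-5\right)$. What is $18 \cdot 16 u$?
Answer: $-10080$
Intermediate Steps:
$u = -35$
$18 \cdot 16 u = 18 \cdot 16 \left(-35\right) = 288 \left(-35\right) = -10080$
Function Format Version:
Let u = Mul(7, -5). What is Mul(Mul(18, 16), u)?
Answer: -10080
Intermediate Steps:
u = -35
Mul(Mul(18, 16), u) = Mul(Mul(18, 16), -35) = Mul(288, -35) = -10080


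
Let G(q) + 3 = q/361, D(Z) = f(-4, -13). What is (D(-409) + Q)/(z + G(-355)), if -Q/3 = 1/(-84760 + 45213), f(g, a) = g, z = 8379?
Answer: -57104785/119565648407 ≈ -0.00047760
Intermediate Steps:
D(Z) = -4
Q = 3/39547 (Q = -3/(-84760 + 45213) = -3/(-39547) = -3*(-1/39547) = 3/39547 ≈ 7.5859e-5)
G(q) = -3 + q/361
(D(-409) + Q)/(z + G(-355)) = (-4 + 3/39547)/(8379 + (-3 + (1/361)*(-355))) = -158185/(39547*(8379 + (-3 - 355/361))) = -158185/(39547*(8379 - 1438/361)) = -158185/(39547*3023381/361) = -158185/39547*361/3023381 = -57104785/119565648407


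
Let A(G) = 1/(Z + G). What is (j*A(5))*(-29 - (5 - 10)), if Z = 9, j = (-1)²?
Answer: -12/7 ≈ -1.7143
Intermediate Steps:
j = 1
A(G) = 1/(9 + G)
(j*A(5))*(-29 - (5 - 10)) = (1/(9 + 5))*(-29 - (5 - 10)) = (1/14)*(-29 - 1*(-5)) = (1*(1/14))*(-29 + 5) = (1/14)*(-24) = -12/7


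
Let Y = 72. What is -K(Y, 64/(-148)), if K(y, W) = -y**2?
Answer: 5184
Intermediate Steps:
-K(Y, 64/(-148)) = -(-1)*72**2 = -(-1)*5184 = -1*(-5184) = 5184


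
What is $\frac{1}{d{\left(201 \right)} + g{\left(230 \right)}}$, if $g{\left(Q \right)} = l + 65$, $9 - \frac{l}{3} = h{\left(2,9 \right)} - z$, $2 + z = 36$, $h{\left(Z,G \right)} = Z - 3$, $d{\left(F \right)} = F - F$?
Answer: $\frac{1}{197} \approx 0.0050761$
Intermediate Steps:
$d{\left(F \right)} = 0$
$h{\left(Z,G \right)} = -3 + Z$ ($h{\left(Z,G \right)} = Z - 3 = -3 + Z$)
$z = 34$ ($z = -2 + 36 = 34$)
$l = 132$ ($l = 27 - 3 \left(\left(-3 + 2\right) - 34\right) = 27 - 3 \left(-1 - 34\right) = 27 - -105 = 27 + 105 = 132$)
$g{\left(Q \right)} = 197$ ($g{\left(Q \right)} = 132 + 65 = 197$)
$\frac{1}{d{\left(201 \right)} + g{\left(230 \right)}} = \frac{1}{0 + 197} = \frac{1}{197}$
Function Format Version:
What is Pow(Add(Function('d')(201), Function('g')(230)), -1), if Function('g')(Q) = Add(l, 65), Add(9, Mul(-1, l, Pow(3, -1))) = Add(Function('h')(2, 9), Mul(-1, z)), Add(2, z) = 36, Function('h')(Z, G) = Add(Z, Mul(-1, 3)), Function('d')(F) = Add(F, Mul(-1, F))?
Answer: Rational(1, 197) ≈ 0.0050761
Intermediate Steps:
Function('d')(F) = 0
Function('h')(Z, G) = Add(-3, Z) (Function('h')(Z, G) = Add(Z, -3) = Add(-3, Z))
z = 34 (z = Add(-2, 36) = 34)
l = 132 (l = Add(27, Mul(-3, Add(Add(-3, 2), Mul(-1, 34)))) = Add(27, Mul(-3, Add(-1, -34))) = Add(27, Mul(-3, -35)) = Add(27, 105) = 132)
Function('g')(Q) = 197 (Function('g')(Q) = Add(132, 65) = 197)
Pow(Add(Function('d')(201), Function('g')(230)), -1) = Pow(Add(0, 197), -1) = Pow(197, -1) = Rational(1, 197)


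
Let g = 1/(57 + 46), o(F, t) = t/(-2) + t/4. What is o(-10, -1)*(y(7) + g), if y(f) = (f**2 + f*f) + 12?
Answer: 11331/412 ≈ 27.502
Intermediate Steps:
o(F, t) = -t/4 (o(F, t) = t*(-1/2) + t*(1/4) = -t/2 + t/4 = -t/4)
y(f) = 12 + 2*f**2 (y(f) = (f**2 + f**2) + 12 = 2*f**2 + 12 = 12 + 2*f**2)
g = 1/103 ≈ 0.0097087
o(-10, -1)*(y(7) + g) = (-1/4*(-1))*((12 + 2*7**2) + 1/103) = ((12 + 2*49) + 1/103)/4 = ((12 + 98) + 1/103)/4 = (110 + 1/103)/4 = (1/4)*(11331/103) = 11331/412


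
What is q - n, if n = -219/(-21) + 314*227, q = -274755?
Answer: -2422304/7 ≈ -3.4604e+5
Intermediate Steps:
n = 499019/7 (n = -219*(-1/21) + 71278 = 73/7 + 71278 = 499019/7 ≈ 71288.)
q - n = -274755 - 1*499019/7 = -274755 - 499019/7 = -2422304/7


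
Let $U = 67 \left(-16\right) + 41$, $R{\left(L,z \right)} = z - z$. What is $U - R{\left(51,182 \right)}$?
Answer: $-1031$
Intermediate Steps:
$R{\left(L,z \right)} = 0$
$U = -1031$ ($U = -1072 + 41 = -1031$)
$U - R{\left(51,182 \right)} = -1031 - 0 = -1031 + 0 = -1031$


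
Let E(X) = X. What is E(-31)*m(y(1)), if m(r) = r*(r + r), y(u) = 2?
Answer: -248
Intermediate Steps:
m(r) = 2*r**2 (m(r) = r*(2*r) = 2*r**2)
E(-31)*m(y(1)) = -62*2**2 = -62*4 = -31*8 = -248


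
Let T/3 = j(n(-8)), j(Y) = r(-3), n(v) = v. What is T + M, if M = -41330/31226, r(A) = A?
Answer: -161182/15613 ≈ -10.324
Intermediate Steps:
j(Y) = -3
T = -9 (T = 3*(-3) = -9)
M = -20665/15613 (M = -41330*1/31226 = -20665/15613 ≈ -1.3236)
T + M = -9 - 20665/15613 = -161182/15613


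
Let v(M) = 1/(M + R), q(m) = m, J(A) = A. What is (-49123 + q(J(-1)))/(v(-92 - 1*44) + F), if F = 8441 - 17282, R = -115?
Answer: 3082531/554773 ≈ 5.5564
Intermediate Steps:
v(M) = 1/(-115 + M) (v(M) = 1/(M - 115) = 1/(-115 + M))
F = -8841
(-49123 + q(J(-1)))/(v(-92 - 1*44) + F) = (-49123 - 1)/(1/(-115 + (-92 - 1*44)) - 8841) = -49124/(1/(-115 + (-92 - 44)) - 8841) = -49124/(1/(-115 - 136) - 8841) = -49124/(1/(-251) - 8841) = -49124/(-1/251 - 8841) = -49124/(-2219092/251) = -49124*(-251/2219092) = 3082531/554773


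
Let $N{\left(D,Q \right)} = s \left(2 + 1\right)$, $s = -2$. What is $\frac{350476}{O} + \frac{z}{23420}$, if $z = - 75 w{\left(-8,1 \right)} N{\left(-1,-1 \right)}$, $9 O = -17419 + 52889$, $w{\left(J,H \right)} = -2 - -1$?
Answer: $\frac{3692868489}{41535370} \approx 88.909$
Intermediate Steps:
$w{\left(J,H \right)} = -1$ ($w{\left(J,H \right)} = -2 + 1 = -1$)
$N{\left(D,Q \right)} = -6$ ($N{\left(D,Q \right)} = - 2 \left(2 + 1\right) = \left(-2\right) 3 = -6$)
$O = \frac{35470}{9}$ ($O = \frac{-17419 + 52889}{9} = \frac{1}{9} \cdot 35470 = \frac{35470}{9} \approx 3941.1$)
$z = -450$ ($z = \left(-75\right) \left(-1\right) \left(-6\right) = 75 \left(-6\right) = -450$)
$\frac{350476}{O} + \frac{z}{23420} = \frac{350476}{\frac{35470}{9}} - \frac{450}{23420} = 350476 \cdot \frac{9}{35470} - \frac{45}{2342} = \frac{1577142}{17735} - \frac{45}{2342} = \frac{3692868489}{41535370}$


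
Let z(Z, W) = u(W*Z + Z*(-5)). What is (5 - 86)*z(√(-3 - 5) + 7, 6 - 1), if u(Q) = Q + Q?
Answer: 0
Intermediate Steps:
u(Q) = 2*Q
z(Z, W) = -10*Z + 2*W*Z (z(Z, W) = 2*(W*Z + Z*(-5)) = 2*(W*Z - 5*Z) = 2*(-5*Z + W*Z) = -10*Z + 2*W*Z)
(5 - 86)*z(√(-3 - 5) + 7, 6 - 1) = (5 - 86)*(2*(√(-3 - 5) + 7)*(-5 + (6 - 1))) = -162*(√(-8) + 7)*(-5 + 5) = -162*(2*I*√2 + 7)*0 = -162*(7 + 2*I*√2)*0 = -81*0 = 0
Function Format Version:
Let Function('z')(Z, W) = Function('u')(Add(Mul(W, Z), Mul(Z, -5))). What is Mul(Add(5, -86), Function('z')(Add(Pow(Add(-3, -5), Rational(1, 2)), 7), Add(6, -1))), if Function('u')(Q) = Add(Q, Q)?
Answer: 0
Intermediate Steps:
Function('u')(Q) = Mul(2, Q)
Function('z')(Z, W) = Add(Mul(-10, Z), Mul(2, W, Z)) (Function('z')(Z, W) = Mul(2, Add(Mul(W, Z), Mul(Z, -5))) = Mul(2, Add(Mul(W, Z), Mul(-5, Z))) = Mul(2, Add(Mul(-5, Z), Mul(W, Z))) = Add(Mul(-10, Z), Mul(2, W, Z)))
Mul(Add(5, -86), Function('z')(Add(Pow(Add(-3, -5), Rational(1, 2)), 7), Add(6, -1))) = Mul(Add(5, -86), Mul(2, Add(Pow(Add(-3, -5), Rational(1, 2)), 7), Add(-5, Add(6, -1)))) = Mul(-81, Mul(2, Add(Pow(-8, Rational(1, 2)), 7), Add(-5, 5))) = Mul(-81, Mul(2, Add(Mul(2, I, Pow(2, Rational(1, 2))), 7), 0)) = Mul(-81, Mul(2, Add(7, Mul(2, I, Pow(2, Rational(1, 2)))), 0)) = Mul(-81, 0) = 0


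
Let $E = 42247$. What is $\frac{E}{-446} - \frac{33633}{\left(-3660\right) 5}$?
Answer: $- \frac{126353297}{1360300} \approx -92.886$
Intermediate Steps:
$\frac{E}{-446} - \frac{33633}{\left(-3660\right) 5} = \frac{42247}{-446} - \frac{33633}{\left(-3660\right) 5} = 42247 \left(- \frac{1}{446}\right) - \frac{33633}{-18300} = - \frac{42247}{446} - - \frac{11211}{6100} = - \frac{42247}{446} + \frac{11211}{6100} = - \frac{126353297}{1360300}$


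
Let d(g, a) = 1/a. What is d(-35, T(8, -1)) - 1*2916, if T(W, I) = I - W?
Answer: -26245/9 ≈ -2916.1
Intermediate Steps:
d(-35, T(8, -1)) - 1*2916 = 1/(-1 - 1*8) - 1*2916 = 1/(-1 - 8) - 2916 = 1/(-9) - 2916 = -⅑ - 2916 = -26245/9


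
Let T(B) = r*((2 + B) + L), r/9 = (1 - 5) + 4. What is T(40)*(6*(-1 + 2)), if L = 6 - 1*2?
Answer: 0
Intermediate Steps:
L = 4 (L = 6 - 2 = 4)
r = 0 (r = 9*((1 - 5) + 4) = 9*(-4 + 4) = 9*0 = 0)
T(B) = 0 (T(B) = 0*((2 + B) + 4) = 0*(6 + B) = 0)
T(40)*(6*(-1 + 2)) = 0*(6*(-1 + 2)) = 0*(6*1) = 0*6 = 0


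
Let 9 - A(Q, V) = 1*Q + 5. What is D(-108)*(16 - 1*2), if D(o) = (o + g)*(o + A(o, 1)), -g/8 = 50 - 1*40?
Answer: -10528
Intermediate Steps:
A(Q, V) = 4 - Q (A(Q, V) = 9 - (1*Q + 5) = 9 - (Q + 5) = 9 - (5 + Q) = 9 + (-5 - Q) = 4 - Q)
g = -80 (g = -8*(50 - 1*40) = -8*(50 - 40) = -8*10 = -80)
D(o) = -320 + 4*o (D(o) = (o - 80)*(o + (4 - o)) = (-80 + o)*4 = -320 + 4*o)
D(-108)*(16 - 1*2) = (-320 + 4*(-108))*(16 - 1*2) = (-320 - 432)*(16 - 2) = -752*14 = -10528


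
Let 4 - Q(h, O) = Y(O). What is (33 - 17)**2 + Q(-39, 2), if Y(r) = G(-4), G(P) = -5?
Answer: 265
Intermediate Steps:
Y(r) = -5
Q(h, O) = 9 (Q(h, O) = 4 - 1*(-5) = 4 + 5 = 9)
(33 - 17)**2 + Q(-39, 2) = (33 - 17)**2 + 9 = 16**2 + 9 = 256 + 9 = 265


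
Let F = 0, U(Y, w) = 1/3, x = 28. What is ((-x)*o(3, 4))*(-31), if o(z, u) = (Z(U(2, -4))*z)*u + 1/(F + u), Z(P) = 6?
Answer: 62713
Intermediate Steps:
U(Y, w) = 1/3
o(z, u) = 1/u + 6*u*z (o(z, u) = (6*z)*u + 1/(0 + u) = 6*u*z + 1/u = 1/u + 6*u*z)
((-x)*o(3, 4))*(-31) = ((-1*28)*(1/4 + 6*4*3))*(-31) = -28*(1/4 + 72)*(-31) = -28*289/4*(-31) = -2023*(-31) = 62713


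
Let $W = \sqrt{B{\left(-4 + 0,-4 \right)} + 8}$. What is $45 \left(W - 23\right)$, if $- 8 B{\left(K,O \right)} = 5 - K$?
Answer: $-1035 + \frac{45 \sqrt{110}}{4} \approx -917.01$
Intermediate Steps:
$B{\left(K,O \right)} = - \frac{5}{8} + \frac{K}{8}$ ($B{\left(K,O \right)} = - \frac{5 - K}{8} = - \frac{5}{8} + \frac{K}{8}$)
$W = \frac{\sqrt{110}}{4}$ ($W = \sqrt{\left(- \frac{5}{8} + \frac{-4 + 0}{8}\right) + 8} = \sqrt{\left(- \frac{5}{8} + \frac{1}{8} \left(-4\right)\right) + 8} = \sqrt{\left(- \frac{5}{8} - \frac{1}{2}\right) + 8} = \sqrt{- \frac{9}{8} + 8} = \sqrt{\frac{55}{8}} = \frac{\sqrt{110}}{4} \approx 2.622$)
$45 \left(W - 23\right) = 45 \left(\frac{\sqrt{110}}{4} - 23\right) = 45 \left(-23 + \frac{\sqrt{110}}{4}\right) = -1035 + \frac{45 \sqrt{110}}{4}$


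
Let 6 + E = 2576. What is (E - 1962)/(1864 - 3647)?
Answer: -608/1783 ≈ -0.34100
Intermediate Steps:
E = 2570 (E = -6 + 2576 = 2570)
(E - 1962)/(1864 - 3647) = (2570 - 1962)/(1864 - 3647) = 608/(-1783) = 608*(-1/1783) = -608/1783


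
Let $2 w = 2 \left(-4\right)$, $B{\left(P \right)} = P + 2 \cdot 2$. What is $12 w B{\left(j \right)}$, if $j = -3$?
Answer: $-48$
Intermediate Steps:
$B{\left(P \right)} = 4 + P$ ($B{\left(P \right)} = P + 4 = 4 + P$)
$w = -4$ ($w = \frac{2 \left(-4\right)}{2} = \frac{1}{2} \left(-8\right) = -4$)
$12 w B{\left(j \right)} = 12 \left(-4\right) \left(4 - 3\right) = \left(-48\right) 1 = -48$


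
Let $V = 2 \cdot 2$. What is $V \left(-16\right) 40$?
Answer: $-2560$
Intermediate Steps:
$V = 4$
$V \left(-16\right) 40 = 4 \left(-16\right) 40 = \left(-64\right) 40 = -2560$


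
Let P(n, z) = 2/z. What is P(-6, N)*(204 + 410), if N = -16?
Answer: -307/4 ≈ -76.750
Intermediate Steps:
P(-6, N)*(204 + 410) = (2/(-16))*(204 + 410) = (2*(-1/16))*614 = -⅛*614 = -307/4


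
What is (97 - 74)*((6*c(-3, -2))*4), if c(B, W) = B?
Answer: -1656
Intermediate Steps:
(97 - 74)*((6*c(-3, -2))*4) = (97 - 74)*((6*(-3))*4) = 23*(-18*4) = 23*(-72) = -1656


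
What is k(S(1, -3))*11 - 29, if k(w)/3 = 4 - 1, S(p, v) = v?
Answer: 70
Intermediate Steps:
k(w) = 9 (k(w) = 3*(4 - 1) = 3*3 = 9)
k(S(1, -3))*11 - 29 = 9*11 - 29 = 99 - 29 = 70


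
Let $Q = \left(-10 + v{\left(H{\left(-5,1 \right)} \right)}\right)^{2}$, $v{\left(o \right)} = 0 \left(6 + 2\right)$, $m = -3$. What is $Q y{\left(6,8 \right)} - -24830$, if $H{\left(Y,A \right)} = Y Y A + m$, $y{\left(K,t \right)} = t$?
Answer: $25630$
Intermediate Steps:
$H{\left(Y,A \right)} = -3 + A Y^{2}$ ($H{\left(Y,A \right)} = Y Y A - 3 = Y^{2} A - 3 = A Y^{2} - 3 = -3 + A Y^{2}$)
$v{\left(o \right)} = 0$ ($v{\left(o \right)} = 0 \cdot 8 = 0$)
$Q = 100$ ($Q = \left(-10 + 0\right)^{2} = \left(-10\right)^{2} = 100$)
$Q y{\left(6,8 \right)} - -24830 = 100 \cdot 8 - -24830 = 800 + 24830 = 25630$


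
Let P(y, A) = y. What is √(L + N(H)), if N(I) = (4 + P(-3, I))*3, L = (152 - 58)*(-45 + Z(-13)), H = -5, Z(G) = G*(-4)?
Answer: √661 ≈ 25.710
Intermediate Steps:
Z(G) = -4*G
L = 658 (L = (152 - 58)*(-45 - 4*(-13)) = 94*(-45 + 52) = 94*7 = 658)
N(I) = 3 (N(I) = (4 - 3)*3 = 1*3 = 3)
√(L + N(H)) = √(658 + 3) = √661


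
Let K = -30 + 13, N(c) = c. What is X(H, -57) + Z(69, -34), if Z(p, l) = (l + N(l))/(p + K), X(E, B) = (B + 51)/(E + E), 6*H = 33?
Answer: -265/143 ≈ -1.8531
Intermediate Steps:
H = 11/2 (H = (⅙)*33 = 11/2 ≈ 5.5000)
X(E, B) = (51 + B)/(2*E) (X(E, B) = (51 + B)/((2*E)) = (51 + B)*(1/(2*E)) = (51 + B)/(2*E))
K = -17
Z(p, l) = 2*l/(-17 + p) (Z(p, l) = (l + l)/(p - 17) = (2*l)/(-17 + p) = 2*l/(-17 + p))
X(H, -57) + Z(69, -34) = (51 - 57)/(2*(11/2)) + 2*(-34)/(-17 + 69) = (½)*(2/11)*(-6) + 2*(-34)/52 = -6/11 + 2*(-34)*(1/52) = -6/11 - 17/13 = -265/143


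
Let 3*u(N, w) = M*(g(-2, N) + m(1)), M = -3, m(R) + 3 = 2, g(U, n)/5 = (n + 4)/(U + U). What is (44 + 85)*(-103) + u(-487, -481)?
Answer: -55559/4 ≈ -13890.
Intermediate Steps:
g(U, n) = 5*(4 + n)/(2*U) (g(U, n) = 5*((n + 4)/(U + U)) = 5*((4 + n)/((2*U))) = 5*((4 + n)*(1/(2*U))) = 5*((4 + n)/(2*U)) = 5*(4 + n)/(2*U))
m(R) = -1 (m(R) = -3 + 2 = -1)
u(N, w) = 6 + 5*N/4 (u(N, w) = (-3*((5/2)*(4 + N)/(-2) - 1))/3 = (-3*((5/2)*(-1/2)*(4 + N) - 1))/3 = (-3*((-5 - 5*N/4) - 1))/3 = (-3*(-6 - 5*N/4))/3 = (18 + 15*N/4)/3 = 6 + 5*N/4)
(44 + 85)*(-103) + u(-487, -481) = (44 + 85)*(-103) + (6 + (5/4)*(-487)) = 129*(-103) + (6 - 2435/4) = -13287 - 2411/4 = -55559/4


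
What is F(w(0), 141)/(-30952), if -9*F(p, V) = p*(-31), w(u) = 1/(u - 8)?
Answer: 31/2228544 ≈ 1.3910e-5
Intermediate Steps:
w(u) = 1/(-8 + u)
F(p, V) = 31*p/9 (F(p, V) = -p*(-31)/9 = -(-31)*p/9 = 31*p/9)
F(w(0), 141)/(-30952) = (31/(9*(-8 + 0)))/(-30952) = ((31/9)/(-8))*(-1/30952) = ((31/9)*(-⅛))*(-1/30952) = -31/72*(-1/30952) = 31/2228544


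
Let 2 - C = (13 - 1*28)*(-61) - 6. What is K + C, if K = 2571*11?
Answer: 27374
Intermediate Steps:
K = 28281
C = -907 (C = 2 - ((13 - 1*28)*(-61) - 6) = 2 - ((13 - 28)*(-61) - 6) = 2 - (-15*(-61) - 6) = 2 - (915 - 6) = 2 - 1*909 = 2 - 909 = -907)
K + C = 28281 - 907 = 27374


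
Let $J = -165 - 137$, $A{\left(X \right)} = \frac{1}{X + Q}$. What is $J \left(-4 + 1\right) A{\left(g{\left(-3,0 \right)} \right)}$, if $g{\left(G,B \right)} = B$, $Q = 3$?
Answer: $302$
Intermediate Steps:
$A{\left(X \right)} = \frac{1}{3 + X}$ ($A{\left(X \right)} = \frac{1}{X + 3} = \frac{1}{3 + X}$)
$J = -302$ ($J = -165 - 137 = -302$)
$J \left(-4 + 1\right) A{\left(g{\left(-3,0 \right)} \right)} = - 302 \frac{-4 + 1}{3 + 0} = - 302 \left(- \frac{3}{3}\right) = - 302 \left(\left(-3\right) \frac{1}{3}\right) = \left(-302\right) \left(-1\right) = 302$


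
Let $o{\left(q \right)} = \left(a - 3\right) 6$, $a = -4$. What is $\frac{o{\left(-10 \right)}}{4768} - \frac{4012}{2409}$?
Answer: $- \frac{9615197}{5743056} \approx -1.6742$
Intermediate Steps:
$o{\left(q \right)} = -42$ ($o{\left(q \right)} = \left(-4 - 3\right) 6 = \left(-7\right) 6 = -42$)
$\frac{o{\left(-10 \right)}}{4768} - \frac{4012}{2409} = - \frac{42}{4768} - \frac{4012}{2409} = \left(-42\right) \frac{1}{4768} - \frac{4012}{2409} = - \frac{21}{2384} - \frac{4012}{2409} = - \frac{9615197}{5743056}$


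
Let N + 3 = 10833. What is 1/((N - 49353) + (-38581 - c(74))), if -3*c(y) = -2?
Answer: -3/231314 ≈ -1.2969e-5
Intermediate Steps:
N = 10830 (N = -3 + 10833 = 10830)
c(y) = ⅔ (c(y) = -⅓*(-2) = ⅔)
1/((N - 49353) + (-38581 - c(74))) = 1/((10830 - 49353) + (-38581 - 1*⅔)) = 1/(-38523 + (-38581 - ⅔)) = 1/(-38523 - 115745/3) = 1/(-231314/3) = -3/231314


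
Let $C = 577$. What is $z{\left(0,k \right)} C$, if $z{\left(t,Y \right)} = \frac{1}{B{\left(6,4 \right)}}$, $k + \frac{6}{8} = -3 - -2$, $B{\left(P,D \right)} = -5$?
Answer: $- \frac{577}{5} \approx -115.4$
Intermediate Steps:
$k = - \frac{7}{4}$ ($k = - \frac{3}{4} - 1 = - \frac{7}{4} \approx -1.75$)
$z{\left(t,Y \right)} = - \frac{1}{5}$ ($z{\left(t,Y \right)} = \frac{1}{-5} = - \frac{1}{5}$)
$z{\left(0,k \right)} C = \left(- \frac{1}{5}\right) 577 = - \frac{577}{5}$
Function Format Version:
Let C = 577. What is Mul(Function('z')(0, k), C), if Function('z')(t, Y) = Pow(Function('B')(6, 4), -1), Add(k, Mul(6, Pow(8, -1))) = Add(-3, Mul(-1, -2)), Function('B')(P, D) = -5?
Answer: Rational(-577, 5) ≈ -115.40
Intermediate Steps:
k = Rational(-7, 4) (k = Add(Rational(-3, 4), Add(-3, Mul(-1, -2))) = Add(Rational(-3, 4), Add(-3, 2)) = Add(Rational(-3, 4), -1) = Rational(-7, 4) ≈ -1.7500)
Function('z')(t, Y) = Rational(-1, 5) (Function('z')(t, Y) = Pow(-5, -1) = Rational(-1, 5))
Mul(Function('z')(0, k), C) = Mul(Rational(-1, 5), 577) = Rational(-577, 5)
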